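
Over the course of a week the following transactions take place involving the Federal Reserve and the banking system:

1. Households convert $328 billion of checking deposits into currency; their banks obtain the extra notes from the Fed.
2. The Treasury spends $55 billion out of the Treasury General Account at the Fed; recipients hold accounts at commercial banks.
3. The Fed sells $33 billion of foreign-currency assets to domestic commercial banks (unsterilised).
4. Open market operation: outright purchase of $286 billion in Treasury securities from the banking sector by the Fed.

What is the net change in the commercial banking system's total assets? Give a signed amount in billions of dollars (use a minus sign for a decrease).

Fed balance sheet:
  Assets:      Securities +$286B, Foreign assets −$33B
  Liabilities: Bank reserves −$20B, Currency in circulation +$328B, Government deposits −$55B
Commercial banking system:
  Assets:      Reserves at CB −$20B, Securities −$286B, Foreign assets +$33B
  Liabilities: Checkable deposits −$273B
Change in total bank assets = -$273 billion.

-$273 billion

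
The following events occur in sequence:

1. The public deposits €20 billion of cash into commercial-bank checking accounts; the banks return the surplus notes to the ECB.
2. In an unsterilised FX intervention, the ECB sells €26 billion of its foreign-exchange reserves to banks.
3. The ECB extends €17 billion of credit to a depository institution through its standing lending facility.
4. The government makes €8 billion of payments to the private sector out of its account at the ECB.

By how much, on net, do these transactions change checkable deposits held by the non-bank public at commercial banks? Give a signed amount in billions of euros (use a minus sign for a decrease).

Currency deposit €20 billion: non-bank counterparties' bank balances rise → +€20B.
FX sale €26 billion: the counterparty is a bank, so public deposits are unchanged → 0.
Discount-window loan €17 billion: the counterparty is a bank, so public deposits are unchanged → 0.
Government spending €8 billion: non-bank counterparties' bank balances rise → +€8B.
Net: 20 + 0 + 0 + 8 = +€28 billion.

+€28 billion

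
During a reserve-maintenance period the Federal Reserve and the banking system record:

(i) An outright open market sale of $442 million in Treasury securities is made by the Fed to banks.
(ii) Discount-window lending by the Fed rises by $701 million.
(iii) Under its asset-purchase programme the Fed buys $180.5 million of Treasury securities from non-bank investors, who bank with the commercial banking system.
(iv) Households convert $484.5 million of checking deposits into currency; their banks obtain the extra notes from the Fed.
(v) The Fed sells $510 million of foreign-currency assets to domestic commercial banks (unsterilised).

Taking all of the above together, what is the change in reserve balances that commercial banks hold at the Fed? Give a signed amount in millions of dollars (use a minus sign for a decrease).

-$555 million

OMO sale (to banks) $442 million: the buying banks pay out of their reserve balances → −$442M.
Discount-window loan $701 million: the loan is credited to the bank's reserve account → +$701M.
Asset purchase (from non-banks) $180.5 million: the Fed pays by crediting reserve accounts → +$180.5M.
Currency withdrawal $484.5 million: banks swap reserves for currency → −$484.5M.
FX sale $510 million: the buying banks pay out of their reserve balances → −$510M.
Net: −442 + 701 + 180.5 − 484.5 − 510 = -$555 million.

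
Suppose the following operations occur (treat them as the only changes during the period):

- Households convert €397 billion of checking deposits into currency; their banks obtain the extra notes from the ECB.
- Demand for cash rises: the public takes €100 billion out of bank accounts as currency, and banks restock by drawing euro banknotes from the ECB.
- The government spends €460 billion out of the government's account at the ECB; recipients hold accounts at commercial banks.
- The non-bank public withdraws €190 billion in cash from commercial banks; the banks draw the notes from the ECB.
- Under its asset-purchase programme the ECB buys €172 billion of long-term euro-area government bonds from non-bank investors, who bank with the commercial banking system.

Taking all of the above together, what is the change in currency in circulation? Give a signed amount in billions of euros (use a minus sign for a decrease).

+€687 billion

ECB balance sheet:
  Assets:      Securities +€172B
  Liabilities: Bank reserves −€55B, Currency in circulation +€687B, Government deposits −€460B
Commercial banking system:
  Assets:      Reserves at CB −€55B
  Liabilities: Checkable deposits −€55B
So the change in currency in circulation is +€687 billion.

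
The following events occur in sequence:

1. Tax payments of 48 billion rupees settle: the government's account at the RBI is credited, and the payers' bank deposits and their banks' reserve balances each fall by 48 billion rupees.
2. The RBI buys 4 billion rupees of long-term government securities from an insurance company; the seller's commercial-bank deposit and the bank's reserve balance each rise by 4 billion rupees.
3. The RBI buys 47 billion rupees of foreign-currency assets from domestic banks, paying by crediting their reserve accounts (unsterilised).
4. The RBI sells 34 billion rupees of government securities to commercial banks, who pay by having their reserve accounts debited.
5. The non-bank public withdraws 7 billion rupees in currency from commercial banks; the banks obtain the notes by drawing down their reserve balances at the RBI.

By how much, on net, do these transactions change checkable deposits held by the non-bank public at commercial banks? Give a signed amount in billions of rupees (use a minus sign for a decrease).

Government account inflow 48 billion rupees: non-bank counterparties' bank balances fall → −48B.
Asset purchase (from non-banks) 4 billion rupees: non-bank counterparties' bank balances rise → +4B.
FX purchase 47 billion rupees: the counterparty is a bank, so public deposits are unchanged → 0.
OMO sale (to banks) 34 billion rupees: the counterparty is a bank, so public deposits are unchanged → 0.
Currency withdrawal 7 billion rupees: non-bank counterparties' bank balances fall → −7B.
Net: −48 + 4 + 0 + 0 − 7 = -51 billion.

-51 billion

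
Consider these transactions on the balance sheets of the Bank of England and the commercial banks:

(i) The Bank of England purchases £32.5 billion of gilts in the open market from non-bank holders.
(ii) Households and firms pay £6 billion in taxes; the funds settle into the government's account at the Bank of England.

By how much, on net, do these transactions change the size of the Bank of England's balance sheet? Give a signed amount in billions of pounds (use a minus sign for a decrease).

+£32.5 billion

Asset purchase (from non-banks) £32.5 billion: a Bank of England asset is acquired → +£32.5B.
Government account inflow £6 billion: only the composition of liabilities changes → 0.
Net: 32.5 + 0 = +£32.5 billion.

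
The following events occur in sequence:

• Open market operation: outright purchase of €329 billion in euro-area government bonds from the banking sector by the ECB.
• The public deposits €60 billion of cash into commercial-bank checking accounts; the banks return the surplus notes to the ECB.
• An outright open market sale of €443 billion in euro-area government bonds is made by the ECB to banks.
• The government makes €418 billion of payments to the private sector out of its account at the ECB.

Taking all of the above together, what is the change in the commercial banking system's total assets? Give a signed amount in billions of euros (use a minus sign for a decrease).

+€478 billion

OMO purchase (from banks) €329 billion: just an asset swap on bank balance sheets → 0.
Currency deposit €60 billion: bank balance sheets expand → +€60B.
OMO sale (to banks) €443 billion: just an asset swap on bank balance sheets → 0.
Government spending €418 billion: bank balance sheets expand → +€418B.
Net: 0 + 60 + 0 + 418 = +€478 billion.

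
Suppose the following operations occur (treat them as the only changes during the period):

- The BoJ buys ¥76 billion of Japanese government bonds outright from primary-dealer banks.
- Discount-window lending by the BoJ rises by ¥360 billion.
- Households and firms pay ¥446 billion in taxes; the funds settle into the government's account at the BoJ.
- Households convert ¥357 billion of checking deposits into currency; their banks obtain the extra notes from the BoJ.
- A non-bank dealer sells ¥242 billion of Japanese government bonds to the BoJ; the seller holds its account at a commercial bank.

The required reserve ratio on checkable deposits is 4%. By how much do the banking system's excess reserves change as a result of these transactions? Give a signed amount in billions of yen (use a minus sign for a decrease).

-¥102.56 billion

OMO purchase (from banks) ¥76 billion: reserves +¥76B, deposits 0.
Discount-window loan ¥360 billion: reserves +¥360B, deposits 0.
Government account inflow ¥446 billion: reserves −¥446B, deposits −¥446B.
Currency withdrawal ¥357 billion: reserves −¥357B, deposits −¥357B.
Asset purchase (from non-banks) ¥242 billion: reserves +¥242B, deposits +¥242B.
Totals: Δreserves = −¥125B, Δdeposits = −¥561B.
Δrequired reserves = 4% × −¥561B = −¥22.44B.
Δexcess reserves = Δreserves − Δrequired = −¥125B − (−¥22.44B) = -¥102.56 billion.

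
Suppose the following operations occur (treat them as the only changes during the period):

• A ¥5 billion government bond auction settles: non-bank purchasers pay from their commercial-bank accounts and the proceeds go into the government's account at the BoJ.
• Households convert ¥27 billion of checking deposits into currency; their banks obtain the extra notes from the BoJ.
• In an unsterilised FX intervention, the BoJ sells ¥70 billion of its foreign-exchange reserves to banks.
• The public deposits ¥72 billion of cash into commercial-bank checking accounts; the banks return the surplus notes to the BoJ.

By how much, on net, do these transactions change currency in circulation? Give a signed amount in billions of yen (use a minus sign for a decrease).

BoJ balance sheet:
  Assets:      Foreign assets −¥70B
  Liabilities: Bank reserves −¥30B, Currency in circulation −¥45B, Government deposits +¥5B
So the change in currency in circulation is -¥45 billion.

-¥45 billion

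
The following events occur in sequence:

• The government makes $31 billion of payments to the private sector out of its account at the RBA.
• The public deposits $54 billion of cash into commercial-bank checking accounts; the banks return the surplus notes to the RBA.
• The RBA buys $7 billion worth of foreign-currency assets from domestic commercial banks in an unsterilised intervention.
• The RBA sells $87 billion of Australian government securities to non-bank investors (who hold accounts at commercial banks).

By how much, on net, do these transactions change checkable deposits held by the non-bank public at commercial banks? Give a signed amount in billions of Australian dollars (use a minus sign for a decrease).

RBA balance sheet:
  Assets:      Securities −$87B, Foreign assets +$7B
  Liabilities: Bank reserves +$5B, Currency in circulation −$54B, Government deposits −$31B
Commercial banking system:
  Assets:      Reserves at CB +$5B, Foreign assets −$7B
  Liabilities: Checkable deposits −$2B
So the change in checkable deposits held by the non-bank public at commercial banks is -$2 billion.

-$2 billion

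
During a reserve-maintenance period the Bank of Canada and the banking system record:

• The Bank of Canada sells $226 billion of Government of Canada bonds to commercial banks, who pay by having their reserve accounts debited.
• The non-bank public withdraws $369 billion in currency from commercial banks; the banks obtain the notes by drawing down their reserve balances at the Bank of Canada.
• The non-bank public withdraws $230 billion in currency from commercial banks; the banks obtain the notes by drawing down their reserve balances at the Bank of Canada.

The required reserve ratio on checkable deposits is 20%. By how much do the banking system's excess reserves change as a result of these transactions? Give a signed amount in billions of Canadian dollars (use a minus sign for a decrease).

-$705.2 billion

OMO sale (to banks) $226 billion: reserves −$226B, deposits 0.
Currency withdrawal $369 billion: reserves −$369B, deposits −$369B.
Currency withdrawal $230 billion: reserves −$230B, deposits −$230B.
Totals: Δreserves = −$825B, Δdeposits = −$599B.
Δrequired reserves = 20% × −$599B = −$119.8B.
Δexcess reserves = Δreserves − Δrequired = −$825B − (−$119.8B) = -$705.2 billion.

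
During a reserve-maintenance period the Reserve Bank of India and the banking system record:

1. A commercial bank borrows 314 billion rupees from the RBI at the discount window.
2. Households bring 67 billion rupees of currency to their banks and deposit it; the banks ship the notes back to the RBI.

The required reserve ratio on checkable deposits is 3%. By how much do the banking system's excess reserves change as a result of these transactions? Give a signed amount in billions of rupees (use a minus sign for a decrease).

+378.99 billion

Discount-window loan 314 billion rupees: reserves +314B, deposits 0.
Currency deposit 67 billion rupees: reserves +67B, deposits +67B.
Totals: Δreserves = +381B, Δdeposits = +67B.
Δrequired reserves = 3% × +67B = +2.01B.
Δexcess reserves = Δreserves − Δrequired = +381B − (+2.01B) = +378.99 billion.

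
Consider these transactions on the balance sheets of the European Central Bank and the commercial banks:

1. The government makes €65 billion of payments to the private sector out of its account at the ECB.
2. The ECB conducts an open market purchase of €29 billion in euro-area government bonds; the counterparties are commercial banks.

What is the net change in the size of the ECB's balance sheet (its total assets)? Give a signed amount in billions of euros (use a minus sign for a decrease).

ECB balance sheet:
  Assets:      Securities +€29B
  Liabilities: Bank reserves +€94B, Government deposits −€65B
Change in total ECB assets = +€29 billion.

+€29 billion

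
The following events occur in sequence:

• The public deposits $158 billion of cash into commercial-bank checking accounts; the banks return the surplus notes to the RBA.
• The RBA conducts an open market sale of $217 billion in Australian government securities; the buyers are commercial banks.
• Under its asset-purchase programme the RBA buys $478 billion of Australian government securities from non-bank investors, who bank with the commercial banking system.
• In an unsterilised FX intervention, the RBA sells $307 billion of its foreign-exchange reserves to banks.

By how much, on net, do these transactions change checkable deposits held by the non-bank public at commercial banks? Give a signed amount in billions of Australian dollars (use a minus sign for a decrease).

+$636 billion

RBA balance sheet:
  Assets:      Securities +$261B, Foreign assets −$307B
  Liabilities: Bank reserves +$112B, Currency in circulation −$158B
Commercial banking system:
  Assets:      Reserves at CB +$112B, Securities +$217B, Foreign assets +$307B
  Liabilities: Checkable deposits +$636B
So the change in checkable deposits held by the non-bank public at commercial banks is +$636 billion.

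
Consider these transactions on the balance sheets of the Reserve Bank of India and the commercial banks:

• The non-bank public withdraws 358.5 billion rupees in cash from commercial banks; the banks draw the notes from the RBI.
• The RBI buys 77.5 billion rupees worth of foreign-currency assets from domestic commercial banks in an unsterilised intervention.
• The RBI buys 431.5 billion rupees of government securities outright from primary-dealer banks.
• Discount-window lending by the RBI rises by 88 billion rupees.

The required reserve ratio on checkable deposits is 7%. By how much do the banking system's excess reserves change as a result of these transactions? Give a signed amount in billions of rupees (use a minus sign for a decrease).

Currency withdrawal 358.5 billion rupees: reserves −358.5B, deposits −358.5B.
FX purchase 77.5 billion rupees: reserves +77.5B, deposits 0.
OMO purchase (from banks) 431.5 billion rupees: reserves +431.5B, deposits 0.
Discount-window loan 88 billion rupees: reserves +88B, deposits 0.
Totals: Δreserves = +238.5B, Δdeposits = −358.5B.
Δrequired reserves = 7% × −358.5B = −25.095B.
Δexcess reserves = Δreserves − Δrequired = +238.5B − (−25.095B) = +263.595 billion.

+263.595 billion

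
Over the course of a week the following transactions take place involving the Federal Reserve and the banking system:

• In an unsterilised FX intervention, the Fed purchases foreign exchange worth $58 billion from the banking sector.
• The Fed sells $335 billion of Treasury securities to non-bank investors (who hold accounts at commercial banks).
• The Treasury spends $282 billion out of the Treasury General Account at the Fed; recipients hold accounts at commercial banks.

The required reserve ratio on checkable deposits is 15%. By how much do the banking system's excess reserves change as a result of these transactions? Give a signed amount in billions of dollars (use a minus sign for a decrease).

+$12.95 billion

FX purchase $58 billion: reserves +$58B, deposits 0.
Asset sale (to non-banks) $335 billion: reserves −$335B, deposits −$335B.
Government spending $282 billion: reserves +$282B, deposits +$282B.
Totals: Δreserves = +$5B, Δdeposits = −$53B.
Δrequired reserves = 15% × −$53B = −$7.95B.
Δexcess reserves = Δreserves − Δrequired = +$5B − (−$7.95B) = +$12.95 billion.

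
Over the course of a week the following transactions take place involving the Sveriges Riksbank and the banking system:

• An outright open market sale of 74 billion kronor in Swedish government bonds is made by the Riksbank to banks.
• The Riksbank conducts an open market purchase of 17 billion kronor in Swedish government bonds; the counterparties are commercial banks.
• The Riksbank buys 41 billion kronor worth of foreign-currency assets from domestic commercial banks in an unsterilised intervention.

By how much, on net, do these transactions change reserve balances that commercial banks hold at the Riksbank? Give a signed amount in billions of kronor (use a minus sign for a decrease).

Riksbank balance sheet:
  Assets:      Securities −57B, Foreign assets +41B
  Liabilities: Bank reserves −16B
So the change in reserve balances that commercial banks hold at the Riksbank is -16 billion.

-16 billion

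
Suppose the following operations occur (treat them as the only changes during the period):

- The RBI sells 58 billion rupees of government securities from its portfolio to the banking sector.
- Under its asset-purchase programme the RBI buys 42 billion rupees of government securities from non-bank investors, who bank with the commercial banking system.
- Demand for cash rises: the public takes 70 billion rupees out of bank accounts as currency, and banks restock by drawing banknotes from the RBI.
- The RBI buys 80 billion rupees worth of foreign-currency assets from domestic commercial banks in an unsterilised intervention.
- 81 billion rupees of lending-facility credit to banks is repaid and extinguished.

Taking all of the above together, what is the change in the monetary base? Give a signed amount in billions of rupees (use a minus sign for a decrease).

OMO sale (to banks) 58 billion rupees: RBI balance sheet contracts → −58B.
Asset purchase (from non-banks) 42 billion rupees: RBI balance sheet expands → +42B.
Currency withdrawal 70 billion rupees: just a shift between currency and reserves — both are base money → 0.
FX purchase 80 billion rupees: RBI balance sheet expands → +80B.
Discount-window repayment 81 billion rupees: RBI balance sheet contracts → −81B.
Net: −58 + 42 + 0 + 80 − 81 = -17 billion.

-17 billion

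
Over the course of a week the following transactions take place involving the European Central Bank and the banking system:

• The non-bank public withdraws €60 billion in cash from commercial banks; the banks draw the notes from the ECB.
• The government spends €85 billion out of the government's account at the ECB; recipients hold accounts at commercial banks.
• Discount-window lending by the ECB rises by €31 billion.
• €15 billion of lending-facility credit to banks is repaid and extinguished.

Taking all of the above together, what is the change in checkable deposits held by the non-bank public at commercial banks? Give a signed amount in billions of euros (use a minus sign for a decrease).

+€25 billion

Currency withdrawal €60 billion: non-bank counterparties' bank balances fall → −€60B.
Government spending €85 billion: non-bank counterparties' bank balances rise → +€85B.
Discount-window loan €31 billion: the counterparty is a bank, so public deposits are unchanged → 0.
Discount-window repayment €15 billion: the counterparty is a bank, so public deposits are unchanged → 0.
Net: −60 + 85 + 0 + 0 = +€25 billion.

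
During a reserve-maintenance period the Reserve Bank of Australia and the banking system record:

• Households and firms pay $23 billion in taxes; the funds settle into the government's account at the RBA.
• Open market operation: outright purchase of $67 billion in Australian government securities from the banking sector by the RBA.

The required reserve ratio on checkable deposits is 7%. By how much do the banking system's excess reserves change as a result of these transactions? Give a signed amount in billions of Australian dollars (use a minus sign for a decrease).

Government account inflow $23 billion: reserves −$23B, deposits −$23B.
OMO purchase (from banks) $67 billion: reserves +$67B, deposits 0.
Totals: Δreserves = +$44B, Δdeposits = −$23B.
Δrequired reserves = 7% × −$23B = −$1.61B.
Δexcess reserves = Δreserves − Δrequired = +$44B − (−$1.61B) = +$45.61 billion.

+$45.61 billion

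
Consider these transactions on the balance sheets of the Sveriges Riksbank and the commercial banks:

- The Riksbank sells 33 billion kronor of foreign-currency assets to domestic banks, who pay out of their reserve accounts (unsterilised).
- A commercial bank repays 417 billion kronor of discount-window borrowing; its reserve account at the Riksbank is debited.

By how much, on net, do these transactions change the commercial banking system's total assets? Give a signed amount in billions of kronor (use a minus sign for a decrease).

Riksbank balance sheet:
  Assets:      Loans to banks −417B, Foreign assets −33B
  Liabilities: Bank reserves −450B
Commercial banking system:
  Assets:      Reserves at CB −450B, Foreign assets +33B
  Liabilities: Borrowings from CB −417B
Change in total bank assets = -417 billion.

-417 billion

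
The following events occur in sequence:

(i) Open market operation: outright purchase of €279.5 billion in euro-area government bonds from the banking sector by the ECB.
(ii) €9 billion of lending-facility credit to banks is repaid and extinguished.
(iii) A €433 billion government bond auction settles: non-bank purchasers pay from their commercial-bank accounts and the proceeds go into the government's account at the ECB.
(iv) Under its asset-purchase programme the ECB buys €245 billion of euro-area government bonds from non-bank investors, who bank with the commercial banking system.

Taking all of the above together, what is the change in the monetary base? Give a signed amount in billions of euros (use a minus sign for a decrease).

OMO purchase (from banks) €279.5 billion: ECB balance sheet expands → +€279.5B.
Discount-window repayment €9 billion: ECB balance sheet contracts → −€9B.
Government account inflow €433 billion: reserves shift to a non-base liability → −€433B.
Asset purchase (from non-banks) €245 billion: ECB balance sheet expands → +€245B.
Net: 279.5 − 9 − 433 + 245 = +€82.5 billion.

+€82.5 billion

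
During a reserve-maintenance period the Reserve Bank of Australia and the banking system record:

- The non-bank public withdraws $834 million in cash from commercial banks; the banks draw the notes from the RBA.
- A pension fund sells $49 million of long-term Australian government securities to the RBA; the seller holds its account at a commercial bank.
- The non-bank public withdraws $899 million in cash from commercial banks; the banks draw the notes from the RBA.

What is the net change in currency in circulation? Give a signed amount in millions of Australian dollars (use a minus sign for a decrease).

+$1733 million

Currency withdrawal $834 million: notes leave the central bank → +$834M.
Asset purchase (from non-banks) $49 million: no currency enters or leaves circulation → 0.
Currency withdrawal $899 million: notes leave the central bank → +$899M.
Net: 834 + 0 + 899 = +$1733 million.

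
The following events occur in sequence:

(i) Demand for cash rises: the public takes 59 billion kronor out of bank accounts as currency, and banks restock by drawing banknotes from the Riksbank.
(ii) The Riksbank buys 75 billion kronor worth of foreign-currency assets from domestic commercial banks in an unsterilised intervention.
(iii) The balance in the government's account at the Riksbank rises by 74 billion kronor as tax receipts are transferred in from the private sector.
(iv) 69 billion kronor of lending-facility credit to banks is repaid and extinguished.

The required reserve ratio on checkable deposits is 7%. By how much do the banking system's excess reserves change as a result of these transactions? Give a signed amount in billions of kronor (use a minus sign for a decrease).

-117.69 billion

Currency withdrawal 59 billion kronor: reserves −59B, deposits −59B.
FX purchase 75 billion kronor: reserves +75B, deposits 0.
Government account inflow 74 billion kronor: reserves −74B, deposits −74B.
Discount-window repayment 69 billion kronor: reserves −69B, deposits 0.
Totals: Δreserves = −127B, Δdeposits = −133B.
Δrequired reserves = 7% × −133B = −9.31B.
Δexcess reserves = Δreserves − Δrequired = −127B − (−9.31B) = -117.69 billion.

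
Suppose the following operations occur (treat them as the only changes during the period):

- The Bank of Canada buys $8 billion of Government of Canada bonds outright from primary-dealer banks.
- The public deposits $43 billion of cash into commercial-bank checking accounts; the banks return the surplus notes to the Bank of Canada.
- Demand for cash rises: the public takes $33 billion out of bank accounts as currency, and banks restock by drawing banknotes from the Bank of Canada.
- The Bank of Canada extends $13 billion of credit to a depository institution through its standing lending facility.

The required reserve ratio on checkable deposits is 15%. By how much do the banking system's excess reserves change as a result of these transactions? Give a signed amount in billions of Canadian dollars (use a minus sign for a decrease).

OMO purchase (from banks) $8 billion: reserves +$8B, deposits 0.
Currency deposit $43 billion: reserves +$43B, deposits +$43B.
Currency withdrawal $33 billion: reserves −$33B, deposits −$33B.
Discount-window loan $13 billion: reserves +$13B, deposits 0.
Totals: Δreserves = +$31B, Δdeposits = +$10B.
Δrequired reserves = 15% × +$10B = +$1.5B.
Δexcess reserves = Δreserves − Δrequired = +$31B − (+$1.5B) = +$29.5 billion.

+$29.5 billion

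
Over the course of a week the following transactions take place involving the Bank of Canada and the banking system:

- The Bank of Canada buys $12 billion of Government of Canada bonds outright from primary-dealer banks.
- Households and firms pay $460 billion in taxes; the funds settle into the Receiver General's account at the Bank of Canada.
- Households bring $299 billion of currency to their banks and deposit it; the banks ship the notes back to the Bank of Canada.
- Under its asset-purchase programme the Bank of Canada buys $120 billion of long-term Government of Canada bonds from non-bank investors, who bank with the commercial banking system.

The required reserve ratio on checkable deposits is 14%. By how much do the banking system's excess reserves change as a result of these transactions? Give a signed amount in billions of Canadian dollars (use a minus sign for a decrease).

OMO purchase (from banks) $12 billion: reserves +$12B, deposits 0.
Government account inflow $460 billion: reserves −$460B, deposits −$460B.
Currency deposit $299 billion: reserves +$299B, deposits +$299B.
Asset purchase (from non-banks) $120 billion: reserves +$120B, deposits +$120B.
Totals: Δreserves = −$29B, Δdeposits = −$41B.
Δrequired reserves = 14% × −$41B = −$5.74B.
Δexcess reserves = Δreserves − Δrequired = −$29B − (−$5.74B) = -$23.26 billion.

-$23.26 billion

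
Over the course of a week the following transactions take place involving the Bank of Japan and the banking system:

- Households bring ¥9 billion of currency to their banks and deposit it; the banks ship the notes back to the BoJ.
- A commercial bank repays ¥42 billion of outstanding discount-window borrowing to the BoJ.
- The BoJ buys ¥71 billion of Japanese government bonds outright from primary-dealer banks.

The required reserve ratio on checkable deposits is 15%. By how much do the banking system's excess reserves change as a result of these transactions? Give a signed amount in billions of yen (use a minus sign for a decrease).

+¥36.65 billion

Currency deposit ¥9 billion: reserves +¥9B, deposits +¥9B.
Discount-window repayment ¥42 billion: reserves −¥42B, deposits 0.
OMO purchase (from banks) ¥71 billion: reserves +¥71B, deposits 0.
Totals: Δreserves = +¥38B, Δdeposits = +¥9B.
Δrequired reserves = 15% × +¥9B = +¥1.35B.
Δexcess reserves = Δreserves − Δrequired = +¥38B − (+¥1.35B) = +¥36.65 billion.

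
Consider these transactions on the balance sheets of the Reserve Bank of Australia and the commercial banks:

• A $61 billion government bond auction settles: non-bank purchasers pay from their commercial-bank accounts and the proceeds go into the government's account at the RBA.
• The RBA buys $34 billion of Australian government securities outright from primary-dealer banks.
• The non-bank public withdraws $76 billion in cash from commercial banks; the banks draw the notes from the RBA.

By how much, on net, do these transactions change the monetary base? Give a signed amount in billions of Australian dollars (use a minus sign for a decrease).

RBA balance sheet:
  Assets:      Securities +$34B
  Liabilities: Bank reserves −$103B, Currency in circulation +$76B, Government deposits +$61B
Monetary base = currency + reserves: +$76B + (−$103B) = -$27 billion.

-$27 billion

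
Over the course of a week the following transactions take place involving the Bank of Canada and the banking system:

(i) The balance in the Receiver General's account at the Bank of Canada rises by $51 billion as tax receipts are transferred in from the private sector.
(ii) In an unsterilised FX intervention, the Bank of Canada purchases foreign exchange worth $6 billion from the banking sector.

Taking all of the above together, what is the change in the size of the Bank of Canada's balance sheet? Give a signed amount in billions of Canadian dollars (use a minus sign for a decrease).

+$6 billion

Government account inflow $51 billion: only the composition of liabilities changes → 0.
FX purchase $6 billion: a Bank of Canada asset is acquired → +$6B.
Net: 0 + 6 = +$6 billion.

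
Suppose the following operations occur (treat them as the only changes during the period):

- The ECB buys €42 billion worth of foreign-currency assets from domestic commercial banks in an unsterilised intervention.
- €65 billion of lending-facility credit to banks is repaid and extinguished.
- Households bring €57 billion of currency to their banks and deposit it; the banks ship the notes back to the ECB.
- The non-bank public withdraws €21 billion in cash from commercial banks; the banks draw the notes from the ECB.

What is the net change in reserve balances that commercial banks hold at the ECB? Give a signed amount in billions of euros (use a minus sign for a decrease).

+€13 billion

ECB balance sheet:
  Assets:      Loans to banks −€65B, Foreign assets +€42B
  Liabilities: Bank reserves +€13B, Currency in circulation −€36B
So the change in reserve balances that commercial banks hold at the ECB is +€13 billion.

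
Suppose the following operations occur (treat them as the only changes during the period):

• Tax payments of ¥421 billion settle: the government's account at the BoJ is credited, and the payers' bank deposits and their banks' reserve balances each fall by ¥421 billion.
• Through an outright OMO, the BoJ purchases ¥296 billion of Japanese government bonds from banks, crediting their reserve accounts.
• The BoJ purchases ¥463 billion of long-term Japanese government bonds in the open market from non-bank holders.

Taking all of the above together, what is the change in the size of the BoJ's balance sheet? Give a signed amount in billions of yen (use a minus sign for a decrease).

BoJ balance sheet:
  Assets:      Securities +¥759B
  Liabilities: Bank reserves +¥338B, Government deposits +¥421B
Commercial banking system:
  Assets:      Reserves at CB +¥338B, Securities −¥296B
  Liabilities: Checkable deposits +¥42B
Change in total BoJ assets = +¥759 billion.

+¥759 billion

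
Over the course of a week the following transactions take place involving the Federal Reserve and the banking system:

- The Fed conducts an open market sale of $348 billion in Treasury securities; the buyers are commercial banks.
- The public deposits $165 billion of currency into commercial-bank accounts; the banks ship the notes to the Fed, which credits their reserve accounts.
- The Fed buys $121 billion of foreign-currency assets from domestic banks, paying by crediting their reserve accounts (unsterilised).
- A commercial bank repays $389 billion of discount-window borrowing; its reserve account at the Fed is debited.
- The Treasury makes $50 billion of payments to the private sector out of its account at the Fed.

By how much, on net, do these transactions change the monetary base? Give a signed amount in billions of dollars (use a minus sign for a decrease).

-$566 billion

Fed balance sheet:
  Assets:      Securities −$348B, Loans to banks −$389B, Foreign assets +$121B
  Liabilities: Bank reserves −$401B, Currency in circulation −$165B, Government deposits −$50B
Monetary base = currency + reserves: −$165B + (−$401B) = -$566 billion.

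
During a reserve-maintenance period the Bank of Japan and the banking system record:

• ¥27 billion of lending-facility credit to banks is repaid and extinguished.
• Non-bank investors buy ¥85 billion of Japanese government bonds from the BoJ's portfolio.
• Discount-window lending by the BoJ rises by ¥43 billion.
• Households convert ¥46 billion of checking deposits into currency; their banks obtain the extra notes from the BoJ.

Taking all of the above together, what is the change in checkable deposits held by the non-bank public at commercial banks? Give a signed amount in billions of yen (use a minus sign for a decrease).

BoJ balance sheet:
  Assets:      Securities −¥85B, Loans to banks +¥16B
  Liabilities: Bank reserves −¥115B, Currency in circulation +¥46B
Commercial banking system:
  Assets:      Reserves at CB −¥115B
  Liabilities: Checkable deposits −¥131B, Borrowings from CB +¥16B
So the change in checkable deposits held by the non-bank public at commercial banks is -¥131 billion.

-¥131 billion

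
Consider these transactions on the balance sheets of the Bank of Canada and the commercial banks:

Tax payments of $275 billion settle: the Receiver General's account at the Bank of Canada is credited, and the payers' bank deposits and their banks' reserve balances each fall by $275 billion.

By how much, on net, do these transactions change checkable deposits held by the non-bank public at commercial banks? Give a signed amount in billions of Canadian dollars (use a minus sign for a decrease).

-$275 billion

Government account inflow $275 billion: non-bank counterparties' bank balances fall → −$275B.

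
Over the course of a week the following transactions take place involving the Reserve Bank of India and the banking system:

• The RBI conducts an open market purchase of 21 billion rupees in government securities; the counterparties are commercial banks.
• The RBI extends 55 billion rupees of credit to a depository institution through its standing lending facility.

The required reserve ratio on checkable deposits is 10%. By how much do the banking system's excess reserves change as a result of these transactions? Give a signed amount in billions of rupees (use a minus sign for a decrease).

OMO purchase (from banks) 21 billion rupees: reserves +21B, deposits 0.
Discount-window loan 55 billion rupees: reserves +55B, deposits 0.
Totals: Δreserves = +76B, Δdeposits = 0.
Δrequired reserves = 10% × 0 = 0.
Δexcess reserves = Δreserves − Δrequired = +76B − (0) = +76 billion.

+76 billion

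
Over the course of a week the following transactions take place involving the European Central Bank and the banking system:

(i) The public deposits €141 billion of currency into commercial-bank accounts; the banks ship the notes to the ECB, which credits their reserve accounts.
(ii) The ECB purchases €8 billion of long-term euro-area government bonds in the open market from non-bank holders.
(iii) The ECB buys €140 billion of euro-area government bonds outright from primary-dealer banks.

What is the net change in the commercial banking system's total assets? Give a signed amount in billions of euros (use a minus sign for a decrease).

+€149 billion

ECB balance sheet:
  Assets:      Securities +€148B
  Liabilities: Bank reserves +€289B, Currency in circulation −€141B
Commercial banking system:
  Assets:      Reserves at CB +€289B, Securities −€140B
  Liabilities: Checkable deposits +€149B
Change in total bank assets = +€149 billion.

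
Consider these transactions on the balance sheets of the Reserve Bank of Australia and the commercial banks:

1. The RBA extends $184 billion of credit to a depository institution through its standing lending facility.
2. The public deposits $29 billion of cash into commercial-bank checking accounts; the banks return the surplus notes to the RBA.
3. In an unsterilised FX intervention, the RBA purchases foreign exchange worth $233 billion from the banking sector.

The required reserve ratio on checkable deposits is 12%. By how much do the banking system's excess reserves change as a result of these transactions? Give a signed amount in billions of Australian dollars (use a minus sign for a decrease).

+$442.52 billion

Discount-window loan $184 billion: reserves +$184B, deposits 0.
Currency deposit $29 billion: reserves +$29B, deposits +$29B.
FX purchase $233 billion: reserves +$233B, deposits 0.
Totals: Δreserves = +$446B, Δdeposits = +$29B.
Δrequired reserves = 12% × +$29B = +$3.48B.
Δexcess reserves = Δreserves − Δrequired = +$446B − (+$3.48B) = +$442.52 billion.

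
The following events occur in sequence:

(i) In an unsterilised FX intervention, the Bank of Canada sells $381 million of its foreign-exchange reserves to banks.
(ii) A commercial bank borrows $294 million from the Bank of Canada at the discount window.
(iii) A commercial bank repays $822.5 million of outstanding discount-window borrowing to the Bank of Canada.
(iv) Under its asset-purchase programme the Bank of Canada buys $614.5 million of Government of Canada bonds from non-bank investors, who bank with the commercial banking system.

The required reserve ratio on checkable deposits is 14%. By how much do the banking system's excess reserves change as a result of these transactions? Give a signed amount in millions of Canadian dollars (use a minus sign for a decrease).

FX sale $381 million: reserves −$381M, deposits 0.
Discount-window loan $294 million: reserves +$294M, deposits 0.
Discount-window repayment $822.5 million: reserves −$822.5M, deposits 0.
Asset purchase (from non-banks) $614.5 million: reserves +$614.5M, deposits +$614.5M.
Totals: Δreserves = −$295M, Δdeposits = +$614.5M.
Δrequired reserves = 14% × +$614.5M = +$86.03M.
Δexcess reserves = Δreserves − Δrequired = −$295M − (+$86.03M) = -$381.03 million.

-$381.03 million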